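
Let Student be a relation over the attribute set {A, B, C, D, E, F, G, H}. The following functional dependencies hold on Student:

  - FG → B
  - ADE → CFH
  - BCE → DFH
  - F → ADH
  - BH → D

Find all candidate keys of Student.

{E, F, G}, {A, D, E, G}, {B, C, E, G}, {A, B, E, G, H}

Attributes E, G never appear on any right-hand side, so every candidate key must contain {E, G}.
{E, G}⁺ = {E, G}, which is not all of the schema, so we must add further attributes.
{E, F, G}⁺: FG→B adds B; F→ADH adds A, D, H; ADE→CFH adds C → {A, B, C, D, E, F, G, H}. Minimal: {F, G}⁺ = {A, B, D, F, G, H}; {E, G}⁺ = {E, G}; {E, F}⁺ = {A, C, D, E, F, H} — none reach the full schema.
{A, D, E, G}⁺: ADE→CFH adds C, F, H; FG→B adds B → {A, B, C, D, E, F, G, H}. Minimal: {D, E, G}⁺ = {D, E, G}; {A, E, G}⁺ = {A, E, G}; {A, D, G}⁺ = {A, D, G}; … — none reach the full schema.
{B, C, E, G}⁺: BCE→DFH adds D, F, H; F→ADH adds A → {A, B, C, D, E, F, G, H}. Minimal: {C, E, G}⁺ = {C, E, G}; {B, E, G}⁺ = {B, E, G}; {B, C, G}⁺ = {B, C, G}; … — none reach the full schema.
{A, B, E, G, H}⁺: BH→D adds D; ADE→CFH adds C, F → {A, B, C, D, E, F, G, H}. Minimal: {B, E, G, H}⁺ = {B, D, E, G, H}; {A, E, G, H}⁺ = {A, E, G, H}; {A, B, G, H}⁺ = {A, B, D, G, H}; … — none reach the full schema.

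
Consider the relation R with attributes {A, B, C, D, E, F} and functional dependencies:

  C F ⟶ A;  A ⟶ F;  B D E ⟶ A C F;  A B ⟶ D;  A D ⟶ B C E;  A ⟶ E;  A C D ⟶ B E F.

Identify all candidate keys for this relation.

{A, B}, {A, D}, {B, C, F}, {B, D, E}, {C, D, F}

{A, B}⁺: A→F adds F; AB→D adds D; AD→BCE adds C, E → {A, B, C, D, E, F}. Minimal: {B}⁺ = {B}; {A}⁺ = {A, E, F} — none reach the full schema.
{A, D}⁺: A→F adds F; AD→BCE adds B, C, E → {A, B, C, D, E, F}. Minimal: {D}⁺ = {D}; {A}⁺ = {A, E, F} — none reach the full schema.
{B, C, F}⁺: CF→A adds A; AB→D adds D; AD→BCE adds E → {A, B, C, D, E, F}. Minimal: {C, F}⁺ = {A, C, E, F}; {B, F}⁺ = {B, F}; {B, C}⁺ = {B, C} — none reach the full schema.
{B, D, E}⁺: BDE→ACF adds A, C, F → {A, B, C, D, E, F}. Minimal: {D, E}⁺ = {D, E}; {B, E}⁺ = {B, E}; {B, D}⁺ = {B, D} — none reach the full schema.
{C, D, F}⁺: CF→A adds A; AD→BCE adds B, E → {A, B, C, D, E, F}. Minimal: {D, F}⁺ = {D, F}; {C, F}⁺ = {A, C, E, F}; {C, D}⁺ = {C, D} — none reach the full schema.
Any other superkey contains one of these as a subset, so there are no further candidate keys.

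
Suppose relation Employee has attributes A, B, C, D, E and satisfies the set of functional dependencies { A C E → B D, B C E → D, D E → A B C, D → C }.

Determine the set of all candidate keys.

Attribute E never appears on the right-hand side of any dependency, so E must belong to every candidate key.
{E}⁺ = {E}, which is not all of the schema, so we must add further attributes.
{D, E}⁺: DE→ABC adds A, B, C → {A, B, C, D, E}. Minimal: {E}⁺ = {E}; {D}⁺ = {C, D} — none reach the full schema.
{A, C, E}⁺: ACE→BD adds B, D → {A, B, C, D, E}. Minimal: {C, E}⁺ = {C, E}; {A, E}⁺ = {A, E}; {A, C}⁺ = {A, C} — none reach the full schema.
{B, C, E}⁺: BCE→D adds D; DE→ABC adds A → {A, B, C, D, E}. Minimal: {C, E}⁺ = {C, E}; {B, E}⁺ = {B, E}; {B, C}⁺ = {B, C} — none reach the full schema.
Any other superkey contains one of these as a subset, so there are no further candidate keys.

{D, E}, {A, C, E}, {B, C, E}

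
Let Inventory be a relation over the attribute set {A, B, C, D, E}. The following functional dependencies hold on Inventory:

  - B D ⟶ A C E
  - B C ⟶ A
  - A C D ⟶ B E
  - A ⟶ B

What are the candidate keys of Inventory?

Attribute D never appears on the right-hand side of any dependency, so D must belong to every candidate key.
{D}⁺ = {D}, which is not all of the schema, so we must add further attributes.
{A, D}⁺: A→B adds B; BD→ACE adds C, E → {A, B, C, D, E}.
{B, D}⁺: BD→ACE adds A, C, E → {A, B, C, D, E}.
Any other superkey contains one of these as a subset, so there are no further candidate keys.

{A, D}, {B, D}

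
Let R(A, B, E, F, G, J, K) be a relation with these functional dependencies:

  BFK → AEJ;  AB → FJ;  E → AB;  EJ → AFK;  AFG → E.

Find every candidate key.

EG; ABG; AFG; BFGK

Attribute G never appears on the right-hand side of any dependency, so G must belong to every candidate key.
{G}⁺ = {G}, which is not all of the schema, so we must add further attributes.
{E, G}⁺: E→AB adds A, B; AB→FJ adds F, J; EJ→AFK adds K → {A, B, E, F, G, J, K}. Minimal: {G}⁺ = {G}; {E}⁺ = {A, B, E, F, J, K} — none reach the full schema.
{A, B, G}⁺: AB→FJ adds F, J; AFG→E adds E; EJ→AFK adds K → {A, B, E, F, G, J, K}. Minimal: {B, G}⁺ = {B, G}; {A, G}⁺ = {A, G}; {A, B}⁺ = {A, B, F, J} — none reach the full schema.
{A, F, G}⁺: AFG→E adds E; E→AB adds B; AB→FJ adds J; EJ→AFK adds K → {A, B, E, F, G, J, K}. Minimal: {F, G}⁺ = {F, G}; {A, G}⁺ = {A, G}; {A, F}⁺ = {A, F} — none reach the full schema.
{B, F, G, K}⁺: BFK→AEJ adds A, E, J → {A, B, E, F, G, J, K}. Minimal: {F, G, K}⁺ = {F, G, K}; {B, G, K}⁺ = {B, G, K}; {B, F, K}⁺ = {A, B, E, F, J, K}; … — none reach the full schema.
Any other superkey contains one of these as a subset, so there are no further candidate keys.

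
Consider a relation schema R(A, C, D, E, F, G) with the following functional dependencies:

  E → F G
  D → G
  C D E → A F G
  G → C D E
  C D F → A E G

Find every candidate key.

{D}; {E}; {G}

{D}⁺: D→G adds G; G→CDE adds C, E; E→FG adds F; CDE→AFG adds A → {A, C, D, E, F, G}.
{E}⁺: E→FG adds F, G; G→CDE adds C, D; CDF→AEG adds A → {A, C, D, E, F, G}.
{G}⁺: G→CDE adds C, D, E; E→FG adds F; CDE→AFG adds A → {A, C, D, E, F, G}.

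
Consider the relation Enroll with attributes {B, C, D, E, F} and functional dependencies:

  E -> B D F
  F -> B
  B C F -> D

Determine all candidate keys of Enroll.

{C, E}⁺: E→BDF adds B, D, F → {B, C, D, E, F}. Minimal: {E}⁺ = {B, D, E, F}; {C}⁺ = {C} — none reach the full schema.
No other minimal superkey exists.

{C, E}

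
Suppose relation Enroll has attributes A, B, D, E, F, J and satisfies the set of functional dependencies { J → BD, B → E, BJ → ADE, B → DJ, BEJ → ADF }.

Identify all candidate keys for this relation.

{B}⁺: B→E adds E; B→DJ adds D, J; BEJ→ADF adds A, F → {A, B, D, E, F, J}.
{J}⁺: J→BD adds B, D; B→E adds E; BJ→ADE adds A; BEJ→ADF adds F → {A, B, D, E, F, J}.
Any other superkey contains one of these as a subset, so there are no further candidate keys.

B, J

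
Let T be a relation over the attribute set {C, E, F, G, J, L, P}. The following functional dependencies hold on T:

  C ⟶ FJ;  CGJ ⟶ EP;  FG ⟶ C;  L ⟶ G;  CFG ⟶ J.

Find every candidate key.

(C, L), (F, L)

Attribute L never appears on the right-hand side of any dependency, so L must belong to every candidate key.
{L}⁺ = {G, L}, which is not all of the schema, so we must add further attributes.
{C, L}⁺: C→FJ adds F, J; L→G adds G; CGJ→EP adds E, P → {C, E, F, G, J, L, P}.
{F, L}⁺: L→G adds G; FG→C adds C; CFG→J adds J; CGJ→EP adds E, P → {C, E, F, G, J, L, P}.
Any other superkey contains one of these as a subset, so there are no further candidate keys.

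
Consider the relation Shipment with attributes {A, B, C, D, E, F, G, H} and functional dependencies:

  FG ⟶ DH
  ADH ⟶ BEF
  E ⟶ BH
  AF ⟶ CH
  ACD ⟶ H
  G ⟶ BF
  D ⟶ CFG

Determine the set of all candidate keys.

Attribute A never appears on the right-hand side of any dependency, so A must belong to every candidate key.
{A}⁺ = {A}, which is not all of the schema, so we must add further attributes.
{A, D}⁺: D→CFG adds C, F, G; FG→DH adds H; ADH→BEF adds B, E → {A, B, C, D, E, F, G, H}. Minimal: {D}⁺ = {B, C, D, F, G, H}; {A}⁺ = {A} — none reach the full schema.
{A, G}⁺: G→BF adds B, F; FG→DH adds D, H; ADH→BEF adds E; AF→CH adds C → {A, B, C, D, E, F, G, H}. Minimal: {G}⁺ = {B, C, D, F, G, H}; {A}⁺ = {A} — none reach the full schema.

{A, D}; {A, G}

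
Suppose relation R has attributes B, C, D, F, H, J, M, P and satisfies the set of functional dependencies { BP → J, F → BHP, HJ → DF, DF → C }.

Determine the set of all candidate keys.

Attribute M never appears on the right-hand side of any dependency, so M must belong to every candidate key.
{M}⁺ = {M}, which is not all of the schema, so we must add further attributes.
{F, M}⁺: F→BHP adds B, H, P; BP→J adds J; HJ→DF adds D; DF→C adds C → {B, C, D, F, H, J, M, P}. Minimal: {M}⁺ = {M}; {F}⁺ = {B, C, D, F, H, J, P} — none reach the full schema.
{H, J, M}⁺: HJ→DF adds D, F; DF→C adds C; F→BHP adds B, P → {B, C, D, F, H, J, M, P}. Minimal: {J, M}⁺ = {J, M}; {H, M}⁺ = {H, M}; {H, J}⁺ = {B, C, D, F, H, J, P} — none reach the full schema.
{B, H, M, P}⁺: BP→J adds J; HJ→DF adds D, F; DF→C adds C → {B, C, D, F, H, J, M, P}. Minimal: {H, M, P}⁺ = {H, M, P}; {B, M, P}⁺ = {B, J, M, P}; {B, H, P}⁺ = {B, C, D, F, H, J, P}; … — none reach the full schema.

{F, M}, {H, J, M}, {B, H, M, P}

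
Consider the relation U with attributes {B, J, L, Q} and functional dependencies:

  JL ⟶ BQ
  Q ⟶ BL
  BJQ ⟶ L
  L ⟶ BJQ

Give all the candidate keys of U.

{L}; {Q}

{L}⁺: L→BJQ adds B, J, Q → {B, J, L, Q}.
{Q}⁺: Q→BL adds B, L; L→BJQ adds J → {B, J, L, Q}.
Any other superkey contains one of these as a subset, so there are no further candidate keys.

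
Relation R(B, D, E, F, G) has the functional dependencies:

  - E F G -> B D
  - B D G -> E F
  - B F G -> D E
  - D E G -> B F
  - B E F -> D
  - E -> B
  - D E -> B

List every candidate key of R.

Attribute G never appears on the right-hand side of any dependency, so G must belong to every candidate key.
{G}⁺ = {G}, which is not all of the schema, so we must add further attributes.
{B, D, G}⁺: BDG→EF adds E, F → {B, D, E, F, G}. Minimal: {D, G}⁺ = {D, G}; {B, G}⁺ = {B, G}; {B, D}⁺ = {B, D} — none reach the full schema.
{B, F, G}⁺: BFG→DE adds D, E → {B, D, E, F, G}. Minimal: {F, G}⁺ = {F, G}; {B, G}⁺ = {B, G}; {B, F}⁺ = {B, F} — none reach the full schema.
{D, E, G}⁺: DEG→BF adds B, F → {B, D, E, F, G}. Minimal: {E, G}⁺ = {B, E, G}; {D, G}⁺ = {D, G}; {D, E}⁺ = {B, D, E} — none reach the full schema.
{E, F, G}⁺: EFG→BD adds B, D → {B, D, E, F, G}. Minimal: {F, G}⁺ = {F, G}; {E, G}⁺ = {B, E, G}; {E, F}⁺ = {B, D, E, F} — none reach the full schema.
Any other superkey contains one of these as a subset, so there are no further candidate keys.

(B, D, G), (B, F, G), (D, E, G), (E, F, G)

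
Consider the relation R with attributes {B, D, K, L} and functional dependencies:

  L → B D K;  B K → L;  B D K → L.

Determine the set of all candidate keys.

(L), (B, K)

{L}⁺: L→BDK adds B, D, K → {B, D, K, L}.
{B, K}⁺: BK→L adds L; L→BDK adds D → {B, D, K, L}. Minimal: {K}⁺ = {K}; {B}⁺ = {B} — none reach the full schema.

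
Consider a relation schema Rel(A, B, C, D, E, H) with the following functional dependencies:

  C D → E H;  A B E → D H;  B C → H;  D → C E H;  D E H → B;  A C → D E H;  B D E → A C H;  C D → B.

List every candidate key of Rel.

{D}⁺: D→CEH adds C, E, H; DEH→B adds B; BDE→ACH adds A → {A, B, C, D, E, H}.
{A, C}⁺: AC→DEH adds D, E, H; CD→B adds B → {A, B, C, D, E, H}. Minimal: {C}⁺ = {C}; {A}⁺ = {A} — none reach the full schema.
{A, B, E}⁺: ABE→DH adds D, H; D→CEH adds C → {A, B, C, D, E, H}. Minimal: {B, E}⁺ = {B, E}; {A, E}⁺ = {A, E}; {A, B}⁺ = {A, B} — none reach the full schema.
Any other superkey contains one of these as a subset, so there are no further candidate keys.

{D}, {A, C}, {A, B, E}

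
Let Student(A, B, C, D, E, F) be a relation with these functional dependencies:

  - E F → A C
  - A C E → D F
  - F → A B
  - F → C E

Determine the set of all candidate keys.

{F}⁺: F→AB adds A, B; F→CE adds C, E; ACE→DF adds D → {A, B, C, D, E, F}.
{A, C, E}⁺: ACE→DF adds D, F; F→AB adds B → {A, B, C, D, E, F}.

{F}, {A, C, E}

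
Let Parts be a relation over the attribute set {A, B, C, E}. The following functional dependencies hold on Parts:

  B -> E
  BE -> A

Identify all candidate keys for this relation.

BC

Attributes B, C never appear on any right-hand side, so every candidate key must contain {B, C}.
{B, C}⁺ = {A, B, C, E}, which is all of the schema, so {B, C} is the only candidate key.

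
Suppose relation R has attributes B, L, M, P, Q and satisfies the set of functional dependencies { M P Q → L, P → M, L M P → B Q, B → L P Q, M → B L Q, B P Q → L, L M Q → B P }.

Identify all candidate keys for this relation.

{B}, {M}, {P}

{B}⁺: B→LPQ adds L, P, Q; P→M adds M → {B, L, M, P, Q}.
{M}⁺: M→BLQ adds B, L, Q; LMQ→BP adds P → {B, L, M, P, Q}.
{P}⁺: P→M adds M; M→BLQ adds B, L, Q → {B, L, M, P, Q}.
Any other superkey contains one of these as a subset, so there are no further candidate keys.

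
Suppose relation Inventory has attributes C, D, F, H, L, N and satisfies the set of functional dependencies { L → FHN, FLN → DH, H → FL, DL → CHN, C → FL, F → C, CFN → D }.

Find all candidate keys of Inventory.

{C}, {F}, {H}, {L}

{C}⁺: C→FL adds F, L; L→FHN adds H, N; FLN→DH adds D → {C, D, F, H, L, N}.
{F}⁺: F→C adds C; C→FL adds L; L→FHN adds H, N; FLN→DH adds D → {C, D, F, H, L, N}.
{H}⁺: H→FL adds F, L; F→C adds C; L→FHN adds N; FLN→DH adds D → {C, D, F, H, L, N}.
{L}⁺: L→FHN adds F, H, N; FLN→DH adds D; DL→CHN adds C → {C, D, F, H, L, N}.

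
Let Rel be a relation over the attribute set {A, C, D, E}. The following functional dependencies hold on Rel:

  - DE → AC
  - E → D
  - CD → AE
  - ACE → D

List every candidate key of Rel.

{E}⁺: E→D adds D; DE→AC adds A, C → {A, C, D, E}.
{C, D}⁺: CD→AE adds A, E → {A, C, D, E}.
Any other superkey contains one of these as a subset, so there are no further candidate keys.

E, CD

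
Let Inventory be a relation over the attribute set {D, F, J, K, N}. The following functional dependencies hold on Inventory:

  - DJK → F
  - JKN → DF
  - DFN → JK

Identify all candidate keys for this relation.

{D, F, N}⁺: DFN→JK adds J, K → {D, F, J, K, N}.
{J, K, N}⁺: JKN→DF adds D, F → {D, F, J, K, N}.
Any other superkey contains one of these as a subset, so there are no further candidate keys.

(D, F, N), (J, K, N)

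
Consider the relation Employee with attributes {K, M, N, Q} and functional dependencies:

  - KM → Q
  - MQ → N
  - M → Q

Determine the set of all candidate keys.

{K, M}

{K, M}⁺: KM→Q adds Q; MQ→N adds N → {K, M, N, Q}.
No other minimal superkey exists.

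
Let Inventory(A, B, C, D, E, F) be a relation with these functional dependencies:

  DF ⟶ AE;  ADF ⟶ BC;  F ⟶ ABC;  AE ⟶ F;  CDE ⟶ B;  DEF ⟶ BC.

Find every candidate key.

Attribute D never appears on the right-hand side of any dependency, so D must belong to every candidate key.
{D}⁺ = {D}, which is not all of the schema, so we must add further attributes.
{D, F}⁺: DF→AE adds A, E; ADF→BC adds B, C → {A, B, C, D, E, F}. Minimal: {F}⁺ = {A, B, C, F}; {D}⁺ = {D} — none reach the full schema.
{A, D, E}⁺: AE→F adds F; DEF→BC adds B, C → {A, B, C, D, E, F}. Minimal: {D, E}⁺ = {D, E}; {A, E}⁺ = {A, B, C, E, F}; {A, D}⁺ = {A, D} — none reach the full schema.
Any other superkey contains one of these as a subset, so there are no further candidate keys.

{D, F}; {A, D, E}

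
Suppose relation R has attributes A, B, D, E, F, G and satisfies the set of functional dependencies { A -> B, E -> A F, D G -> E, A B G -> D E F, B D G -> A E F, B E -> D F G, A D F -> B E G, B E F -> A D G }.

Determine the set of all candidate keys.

{E}, {A, G}, {D, G}, {A, D, F}

{E}⁺: E→AF adds A, F; A→B adds B; BE→DFG adds D, G → {A, B, D, E, F, G}.
{A, G}⁺: A→B adds B; ABG→DEF adds D, E, F → {A, B, D, E, F, G}. Minimal: {G}⁺ = {G}; {A}⁺ = {A, B} — none reach the full schema.
{D, G}⁺: DG→E adds E; E→AF adds A, F; ADF→BEG adds B → {A, B, D, E, F, G}. Minimal: {G}⁺ = {G}; {D}⁺ = {D} — none reach the full schema.
{A, D, F}⁺: A→B adds B; ADF→BEG adds E, G → {A, B, D, E, F, G}. Minimal: {D, F}⁺ = {D, F}; {A, F}⁺ = {A, B, F}; {A, D}⁺ = {A, B, D} — none reach the full schema.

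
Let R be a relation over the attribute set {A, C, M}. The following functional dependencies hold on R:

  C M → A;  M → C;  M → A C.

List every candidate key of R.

{M}⁺: M→C adds C; M→AC adds A → {A, C, M}.

{M}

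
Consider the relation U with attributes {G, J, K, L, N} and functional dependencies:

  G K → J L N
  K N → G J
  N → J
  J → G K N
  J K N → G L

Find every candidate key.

{J}⁺: J→GKN adds G, K, N; JKN→GL adds L → {G, J, K, L, N}.
{N}⁺: N→J adds J; J→GKN adds G, K; JKN→GL adds L → {G, J, K, L, N}.
{G, K}⁺: GK→JLN adds J, L, N → {G, J, K, L, N}.

{J}; {N}; {G, K}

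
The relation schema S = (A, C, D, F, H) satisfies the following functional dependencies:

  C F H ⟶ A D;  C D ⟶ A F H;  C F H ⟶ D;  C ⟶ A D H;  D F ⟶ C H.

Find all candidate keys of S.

{C}⁺: C→ADH adds A, D, H; CD→AFH adds F → {A, C, D, F, H}.
{D, F}⁺: DF→CH adds C, H; CFH→AD adds A → {A, C, D, F, H}.

{C}, {D, F}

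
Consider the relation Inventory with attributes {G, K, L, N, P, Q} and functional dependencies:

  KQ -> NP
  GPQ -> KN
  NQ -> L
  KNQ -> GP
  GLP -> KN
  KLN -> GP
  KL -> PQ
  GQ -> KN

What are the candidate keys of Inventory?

{G, Q}⁺: GQ→KN adds K, N; KQ→NP adds P; NQ→L adds L → {G, K, L, N, P, Q}. Minimal: {Q}⁺ = {Q}; {G}⁺ = {G} — none reach the full schema.
{K, L}⁺: KL→PQ adds P, Q; KQ→NP adds N; KNQ→GP adds G → {G, K, L, N, P, Q}. Minimal: {L}⁺ = {L}; {K}⁺ = {K} — none reach the full schema.
{K, Q}⁺: KQ→NP adds N, P; NQ→L adds L; KNQ→GP adds G → {G, K, L, N, P, Q}. Minimal: {Q}⁺ = {Q}; {K}⁺ = {K} — none reach the full schema.
{G, L, P}⁺: GLP→KN adds K, N; KL→PQ adds Q → {G, K, L, N, P, Q}. Minimal: {L, P}⁺ = {L, P}; {G, P}⁺ = {G, P}; {G, L}⁺ = {G, L} — none reach the full schema.

(G, Q); (K, L); (K, Q); (G, L, P)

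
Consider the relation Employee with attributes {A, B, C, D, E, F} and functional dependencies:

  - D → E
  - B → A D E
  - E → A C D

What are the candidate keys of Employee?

{B, F}⁺: B→ADE adds A, D, E; E→ACD adds C → {A, B, C, D, E, F}. Minimal: {F}⁺ = {F}; {B}⁺ = {A, B, C, D, E} — none reach the full schema.
No other minimal superkey exists.

(B, F)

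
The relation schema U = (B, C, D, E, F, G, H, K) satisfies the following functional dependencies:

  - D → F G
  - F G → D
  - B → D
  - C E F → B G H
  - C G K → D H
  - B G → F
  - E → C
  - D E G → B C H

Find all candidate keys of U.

{B, E, K}⁺: B→D adds D; E→C adds C; D→FG adds F, G; CEF→BGH adds H → {B, C, D, E, F, G, H, K}.
{D, E, K}⁺: D→FG adds F, G; E→C adds C; DEG→BCH adds B, H → {B, C, D, E, F, G, H, K}.
{E, F, K}⁺: E→C adds C; CEF→BGH adds B, G, H; CGK→DH adds D → {B, C, D, E, F, G, H, K}.
{E, G, K}⁺: E→C adds C; CGK→DH adds D, H; DEG→BCH adds B; D→FG adds F → {B, C, D, E, F, G, H, K}.

{B, E, K}, {D, E, K}, {E, F, K}, {E, G, K}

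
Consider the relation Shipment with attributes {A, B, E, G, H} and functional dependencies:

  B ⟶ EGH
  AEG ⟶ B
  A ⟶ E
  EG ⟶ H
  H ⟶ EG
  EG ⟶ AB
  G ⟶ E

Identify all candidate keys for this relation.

{B}; {G}; {H}

{B}⁺: B→EGH adds E, G, H; EG→AB adds A → {A, B, E, G, H}.
{G}⁺: G→E adds E; EG→H adds H; EG→AB adds A, B → {A, B, E, G, H}.
{H}⁺: H→EG adds E, G; EG→AB adds A, B → {A, B, E, G, H}.
Any other superkey contains one of these as a subset, so there are no further candidate keys.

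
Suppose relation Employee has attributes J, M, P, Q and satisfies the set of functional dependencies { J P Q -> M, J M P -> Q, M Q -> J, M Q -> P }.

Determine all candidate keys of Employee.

(M, Q), (J, M, P), (J, P, Q)

{M, Q}⁺: MQ→J adds J; MQ→P adds P → {J, M, P, Q}. Minimal: {Q}⁺ = {Q}; {M}⁺ = {M} — none reach the full schema.
{J, M, P}⁺: JMP→Q adds Q → {J, M, P, Q}. Minimal: {M, P}⁺ = {M, P}; {J, P}⁺ = {J, P}; {J, M}⁺ = {J, M} — none reach the full schema.
{J, P, Q}⁺: JPQ→M adds M → {J, M, P, Q}. Minimal: {P, Q}⁺ = {P, Q}; {J, Q}⁺ = {J, Q}; {J, P}⁺ = {J, P} — none reach the full schema.
Any other superkey contains one of these as a subset, so there are no further candidate keys.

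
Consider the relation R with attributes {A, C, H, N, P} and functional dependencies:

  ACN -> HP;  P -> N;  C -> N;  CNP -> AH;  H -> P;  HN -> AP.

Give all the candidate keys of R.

Attribute C never appears on the right-hand side of any dependency, so C must belong to every candidate key.
{C}⁺ = {C, N}, which is not all of the schema, so we must add further attributes.
{A, C}⁺: C→N adds N; ACN→HP adds H, P → {A, C, H, N, P}.
{C, H}⁺: C→N adds N; H→P adds P; HN→AP adds A → {A, C, H, N, P}.
{C, P}⁺: P→N adds N; CNP→AH adds A, H → {A, C, H, N, P}.

{A, C}; {C, H}; {C, P}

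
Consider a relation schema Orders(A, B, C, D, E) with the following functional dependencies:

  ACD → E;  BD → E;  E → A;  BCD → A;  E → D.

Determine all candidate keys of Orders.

Attributes B, C never appear on any right-hand side, so every candidate key must contain {B, C}.
{B, C}⁺ = {B, C}, which is not all of the schema, so we must add further attributes.
{B, C, D}⁺: BD→E adds E; E→A adds A → {A, B, C, D, E}. Minimal: {C, D}⁺ = {C, D}; {B, D}⁺ = {A, B, D, E}; {B, C}⁺ = {B, C} — none reach the full schema.
{B, C, E}⁺: E→A adds A; E→D adds D → {A, B, C, D, E}. Minimal: {C, E}⁺ = {A, C, D, E}; {B, E}⁺ = {A, B, D, E}; {B, C}⁺ = {B, C} — none reach the full schema.

BCD, BCE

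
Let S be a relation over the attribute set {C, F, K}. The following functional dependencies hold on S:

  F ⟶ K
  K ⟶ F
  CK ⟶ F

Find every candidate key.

Attribute C never appears on the right-hand side of any dependency, so C must belong to every candidate key.
{C}⁺ = {C}, which is not all of the schema, so we must add further attributes.
{C, F}⁺: F→K adds K → {C, F, K}.
{C, K}⁺: K→F adds F → {C, F, K}.

CF; CK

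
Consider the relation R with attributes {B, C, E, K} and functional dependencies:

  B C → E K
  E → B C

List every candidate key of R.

(E); (B, C)

{E}⁺: E→BC adds B, C; BC→EK adds K → {B, C, E, K}.
{B, C}⁺: BC→EK adds E, K → {B, C, E, K}. Minimal: {C}⁺ = {C}; {B}⁺ = {B} — none reach the full schema.
Any other superkey contains one of these as a subset, so there are no further candidate keys.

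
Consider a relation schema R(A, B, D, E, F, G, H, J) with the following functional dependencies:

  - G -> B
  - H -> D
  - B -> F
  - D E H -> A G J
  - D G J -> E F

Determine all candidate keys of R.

{E, H}; {G, H, J}

Attribute H never appears on the right-hand side of any dependency, so H must belong to every candidate key.
{H}⁺ = {D, H}, which is not all of the schema, so we must add further attributes.
{E, H}⁺: H→D adds D; DEH→AGJ adds A, G, J; DGJ→EF adds F; G→B adds B → {A, B, D, E, F, G, H, J}. Minimal: {H}⁺ = {D, H}; {E}⁺ = {E} — none reach the full schema.
{G, H, J}⁺: G→B adds B; H→D adds D; B→F adds F; DGJ→EF adds E; DEH→AGJ adds A → {A, B, D, E, F, G, H, J}. Minimal: {H, J}⁺ = {D, H, J}; {G, J}⁺ = {B, F, G, J}; {G, H}⁺ = {B, D, F, G, H} — none reach the full schema.
Any other superkey contains one of these as a subset, so there are no further candidate keys.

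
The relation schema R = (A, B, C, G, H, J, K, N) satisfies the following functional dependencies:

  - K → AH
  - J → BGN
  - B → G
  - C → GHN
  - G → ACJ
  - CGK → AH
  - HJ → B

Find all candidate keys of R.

BK; CK; GK; JK

Attribute K never appears on the right-hand side of any dependency, so K must belong to every candidate key.
{K}⁺ = {A, H, K}, which is not all of the schema, so we must add further attributes.
{B, K}⁺: K→AH adds A, H; B→G adds G; G→ACJ adds C, J; J→BGN adds N → {A, B, C, G, H, J, K, N}. Minimal: {K}⁺ = {A, H, K}; {B}⁺ = {A, B, C, G, H, J, N} — none reach the full schema.
{C, K}⁺: K→AH adds A, H; C→GHN adds G, N; G→ACJ adds J; HJ→B adds B → {A, B, C, G, H, J, K, N}. Minimal: {K}⁺ = {A, H, K}; {C}⁺ = {A, B, C, G, H, J, N} — none reach the full schema.
{G, K}⁺: K→AH adds A, H; G→ACJ adds C, J; HJ→B adds B; J→BGN adds N → {A, B, C, G, H, J, K, N}. Minimal: {K}⁺ = {A, H, K}; {G}⁺ = {A, B, C, G, H, J, N} — none reach the full schema.
{J, K}⁺: K→AH adds A, H; J→BGN adds B, G, N; G→ACJ adds C → {A, B, C, G, H, J, K, N}. Minimal: {K}⁺ = {A, H, K}; {J}⁺ = {A, B, C, G, H, J, N} — none reach the full schema.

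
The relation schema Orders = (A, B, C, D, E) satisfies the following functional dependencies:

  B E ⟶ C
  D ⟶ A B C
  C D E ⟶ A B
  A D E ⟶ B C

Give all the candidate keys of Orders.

{D, E}⁺: D→ABC adds A, B, C → {A, B, C, D, E}. Minimal: {E}⁺ = {E}; {D}⁺ = {A, B, C, D} — none reach the full schema.

(D, E)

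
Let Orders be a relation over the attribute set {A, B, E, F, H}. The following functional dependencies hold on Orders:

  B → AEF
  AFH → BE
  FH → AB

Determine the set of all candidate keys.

(B, H), (F, H)

Attribute H never appears on the right-hand side of any dependency, so H must belong to every candidate key.
{H}⁺ = {H}, which is not all of the schema, so we must add further attributes.
{B, H}⁺: B→AEF adds A, E, F → {A, B, E, F, H}. Minimal: {H}⁺ = {H}; {B}⁺ = {A, B, E, F} — none reach the full schema.
{F, H}⁺: FH→AB adds A, B; B→AEF adds E → {A, B, E, F, H}. Minimal: {H}⁺ = {H}; {F}⁺ = {F} — none reach the full schema.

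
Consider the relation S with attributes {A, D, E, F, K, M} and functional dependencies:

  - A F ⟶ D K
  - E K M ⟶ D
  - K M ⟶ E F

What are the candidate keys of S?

Attributes A, M never appear on any right-hand side, so every candidate key must contain {A, M}.
{A, M}⁺ = {A, M}, which is not all of the schema, so we must add further attributes.
{A, F, M}⁺: AF→DK adds D, K; KM→EF adds E → {A, D, E, F, K, M}. Minimal: {F, M}⁺ = {F, M}; {A, M}⁺ = {A, M}; {A, F}⁺ = {A, D, F, K} — none reach the full schema.
{A, K, M}⁺: KM→EF adds E, F; AF→DK adds D → {A, D, E, F, K, M}. Minimal: {K, M}⁺ = {D, E, F, K, M}; {A, M}⁺ = {A, M}; {A, K}⁺ = {A, K} — none reach the full schema.

{A, F, M}; {A, K, M}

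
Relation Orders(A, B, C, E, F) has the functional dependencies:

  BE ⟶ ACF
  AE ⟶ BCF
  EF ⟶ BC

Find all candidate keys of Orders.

Attribute E never appears on the right-hand side of any dependency, so E must belong to every candidate key.
{E}⁺ = {E}, which is not all of the schema, so we must add further attributes.
{A, E}⁺: AE→BCF adds B, C, F → {A, B, C, E, F}. Minimal: {E}⁺ = {E}; {A}⁺ = {A} — none reach the full schema.
{B, E}⁺: BE→ACF adds A, C, F → {A, B, C, E, F}. Minimal: {E}⁺ = {E}; {B}⁺ = {B} — none reach the full schema.
{E, F}⁺: EF→BC adds B, C; BE→ACF adds A → {A, B, C, E, F}. Minimal: {F}⁺ = {F}; {E}⁺ = {E} — none reach the full schema.

AE, BE, EF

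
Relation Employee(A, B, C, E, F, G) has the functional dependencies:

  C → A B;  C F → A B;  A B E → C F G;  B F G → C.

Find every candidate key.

{C, E}⁺: C→AB adds A, B; ABE→CFG adds F, G → {A, B, C, E, F, G}.
{A, B, E}⁺: ABE→CFG adds C, F, G → {A, B, C, E, F, G}.
{B, E, F, G}⁺: BFG→C adds C; C→AB adds A → {A, B, C, E, F, G}.
Any other superkey contains one of these as a subset, so there are no further candidate keys.

{C, E}; {A, B, E}; {B, E, F, G}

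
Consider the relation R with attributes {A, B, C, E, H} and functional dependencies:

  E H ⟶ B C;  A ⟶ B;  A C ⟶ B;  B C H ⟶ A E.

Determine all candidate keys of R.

Attribute H never appears on the right-hand side of any dependency, so H must belong to every candidate key.
{H}⁺ = {H}, which is not all of the schema, so we must add further attributes.
{E, H}⁺: EH→BC adds B, C; BCH→AE adds A → {A, B, C, E, H}. Minimal: {H}⁺ = {H}; {E}⁺ = {E} — none reach the full schema.
{A, C, H}⁺: A→B adds B; BCH→AE adds E → {A, B, C, E, H}. Minimal: {C, H}⁺ = {C, H}; {A, H}⁺ = {A, B, H}; {A, C}⁺ = {A, B, C} — none reach the full schema.
{B, C, H}⁺: BCH→AE adds A, E → {A, B, C, E, H}. Minimal: {C, H}⁺ = {C, H}; {B, H}⁺ = {B, H}; {B, C}⁺ = {B, C} — none reach the full schema.
Any other superkey contains one of these as a subset, so there are no further candidate keys.

(E, H), (A, C, H), (B, C, H)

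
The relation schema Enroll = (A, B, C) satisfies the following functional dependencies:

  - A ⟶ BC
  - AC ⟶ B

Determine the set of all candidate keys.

Attribute A never appears on the right-hand side of any dependency, so A must belong to every candidate key.
{A}⁺ = {A, B, C}, which is all of the schema, so {A} is the only candidate key.

{A}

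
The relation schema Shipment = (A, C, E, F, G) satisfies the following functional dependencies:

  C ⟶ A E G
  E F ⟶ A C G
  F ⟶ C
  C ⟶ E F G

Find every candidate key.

{C}⁺: C→AEG adds A, E, G; C→EFG adds F → {A, C, E, F, G}.
{F}⁺: F→C adds C; C→EFG adds E, G; C→AEG adds A → {A, C, E, F, G}.

C, F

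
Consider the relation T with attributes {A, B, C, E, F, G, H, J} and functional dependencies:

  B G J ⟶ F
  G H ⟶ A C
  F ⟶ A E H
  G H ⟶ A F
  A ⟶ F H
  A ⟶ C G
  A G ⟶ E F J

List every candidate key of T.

{A, B}; {B, F}; {B, G, H}; {B, G, J}

{A, B}⁺: A→FH adds F, H; A→CG adds C, G; AG→EFJ adds E, J → {A, B, C, E, F, G, H, J}. Minimal: {B}⁺ = {B}; {A}⁺ = {A, C, E, F, G, H, J} — none reach the full schema.
{B, F}⁺: F→AEH adds A, E, H; A→CG adds C, G; AG→EFJ adds J → {A, B, C, E, F, G, H, J}. Minimal: {F}⁺ = {A, C, E, F, G, H, J}; {B}⁺ = {B} — none reach the full schema.
{B, G, H}⁺: GH→AC adds A, C; GH→AF adds F; AG→EFJ adds E, J → {A, B, C, E, F, G, H, J}. Minimal: {G, H}⁺ = {A, C, E, F, G, H, J}; {B, H}⁺ = {B, H}; {B, G}⁺ = {B, G} — none reach the full schema.
{B, G, J}⁺: BGJ→F adds F; F→AEH adds A, E, H; A→CG adds C → {A, B, C, E, F, G, H, J}. Minimal: {G, J}⁺ = {G, J}; {B, J}⁺ = {B, J}; {B, G}⁺ = {B, G} — none reach the full schema.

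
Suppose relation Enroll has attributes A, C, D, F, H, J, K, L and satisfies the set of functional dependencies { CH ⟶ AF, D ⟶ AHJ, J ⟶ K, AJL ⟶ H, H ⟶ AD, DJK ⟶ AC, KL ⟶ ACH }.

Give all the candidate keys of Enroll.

Attribute L never appears on the right-hand side of any dependency, so L must belong to every candidate key.
{L}⁺ = {L}, which is not all of the schema, so we must add further attributes.
{D, L}⁺: D→AHJ adds A, H, J; J→K adds K; DJK→AC adds C; CH→AF adds F → {A, C, D, F, H, J, K, L}. Minimal: {L}⁺ = {L}; {D}⁺ = {A, C, D, F, H, J, K} — none reach the full schema.
{H, L}⁺: H→AD adds A, D; D→AHJ adds J; J→K adds K; DJK→AC adds C; CH→AF adds F → {A, C, D, F, H, J, K, L}. Minimal: {L}⁺ = {L}; {H}⁺ = {A, C, D, F, H, J, K} — none reach the full schema.
{J, L}⁺: J→K adds K; KL→ACH adds A, C, H; CH→AF adds F; H→AD adds D → {A, C, D, F, H, J, K, L}. Minimal: {L}⁺ = {L}; {J}⁺ = {J, K} — none reach the full schema.
{K, L}⁺: KL→ACH adds A, C, H; CH→AF adds F; H→AD adds D; D→AHJ adds J → {A, C, D, F, H, J, K, L}. Minimal: {L}⁺ = {L}; {K}⁺ = {K} — none reach the full schema.

DL, HL, JL, KL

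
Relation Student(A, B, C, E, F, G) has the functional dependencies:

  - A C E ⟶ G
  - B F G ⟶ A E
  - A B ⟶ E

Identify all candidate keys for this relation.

{A, B, C, F}⁺: AB→E adds E; ACE→G adds G → {A, B, C, E, F, G}. Minimal: {B, C, F}⁺ = {B, C, F}; {A, C, F}⁺ = {A, C, F}; {A, B, F}⁺ = {A, B, E, F}; … — none reach the full schema.
{B, C, F, G}⁺: BFG→AE adds A, E → {A, B, C, E, F, G}. Minimal: {C, F, G}⁺ = {C, F, G}; {B, F, G}⁺ = {A, B, E, F, G}; {B, C, G}⁺ = {B, C, G}; … — none reach the full schema.

(A, B, C, F), (B, C, F, G)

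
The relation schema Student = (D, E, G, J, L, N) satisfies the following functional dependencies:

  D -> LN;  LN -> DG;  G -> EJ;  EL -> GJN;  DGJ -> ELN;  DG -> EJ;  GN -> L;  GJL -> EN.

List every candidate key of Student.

{D}⁺: D→LN adds L, N; LN→DG adds G; G→EJ adds E, J → {D, E, G, J, L, N}.
{E, L}⁺: EL→GJN adds G, J, N; LN→DG adds D → {D, E, G, J, L, N}.
{G, L}⁺: G→EJ adds E, J; EL→GJN adds N; LN→DG adds D → {D, E, G, J, L, N}.
{G, N}⁺: G→EJ adds E, J; GN→L adds L; LN→DG adds D → {D, E, G, J, L, N}.
{L, N}⁺: LN→DG adds D, G; G→EJ adds E, J → {D, E, G, J, L, N}.
Any other superkey contains one of these as a subset, so there are no further candidate keys.

{D}, {E, L}, {G, L}, {G, N}, {L, N}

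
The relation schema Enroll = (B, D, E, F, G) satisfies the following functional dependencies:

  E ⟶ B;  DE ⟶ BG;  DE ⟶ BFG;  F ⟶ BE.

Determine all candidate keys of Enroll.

DE; DF

{D, E}⁺: E→B adds B; DE→BG adds G; DE→BFG adds F → {B, D, E, F, G}.
{D, F}⁺: F→BE adds B, E; DE→BG adds G → {B, D, E, F, G}.
Any other superkey contains one of these as a subset, so there are no further candidate keys.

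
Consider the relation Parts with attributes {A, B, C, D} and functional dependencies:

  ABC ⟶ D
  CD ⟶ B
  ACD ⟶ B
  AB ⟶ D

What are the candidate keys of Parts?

ABC; ACD

Attributes A, C never appear on any right-hand side, so every candidate key must contain {A, C}.
{A, C}⁺ = {A, C}, which is not all of the schema, so we must add further attributes.
{A, B, C}⁺: ABC→D adds D → {A, B, C, D}. Minimal: {B, C}⁺ = {B, C}; {A, C}⁺ = {A, C}; {A, B}⁺ = {A, B, D} — none reach the full schema.
{A, C, D}⁺: CD→B adds B → {A, B, C, D}. Minimal: {C, D}⁺ = {B, C, D}; {A, D}⁺ = {A, D}; {A, C}⁺ = {A, C} — none reach the full schema.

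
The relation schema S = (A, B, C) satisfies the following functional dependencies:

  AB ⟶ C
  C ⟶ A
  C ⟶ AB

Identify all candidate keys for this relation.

C, AB

{C}⁺: C→A adds A; C→AB adds B → {A, B, C}.
{A, B}⁺: AB→C adds C → {A, B, C}. Minimal: {B}⁺ = {B}; {A}⁺ = {A} — none reach the full schema.
Any other superkey contains one of these as a subset, so there are no further candidate keys.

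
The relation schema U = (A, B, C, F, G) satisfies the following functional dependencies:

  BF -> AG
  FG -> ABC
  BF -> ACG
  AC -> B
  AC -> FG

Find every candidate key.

{A, C}⁺: AC→B adds B; AC→FG adds F, G → {A, B, C, F, G}. Minimal: {C}⁺ = {C}; {A}⁺ = {A} — none reach the full schema.
{B, F}⁺: BF→AG adds A, G; FG→ABC adds C → {A, B, C, F, G}. Minimal: {F}⁺ = {F}; {B}⁺ = {B} — none reach the full schema.
{F, G}⁺: FG→ABC adds A, B, C → {A, B, C, F, G}. Minimal: {G}⁺ = {G}; {F}⁺ = {F} — none reach the full schema.
Any other superkey contains one of these as a subset, so there are no further candidate keys.

AC; BF; FG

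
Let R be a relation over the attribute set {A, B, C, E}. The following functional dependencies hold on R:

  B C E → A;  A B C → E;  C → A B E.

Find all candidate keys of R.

{C}

Attribute C never appears on the right-hand side of any dependency, so C must belong to every candidate key.
{C}⁺ = {A, B, C, E}, which is all of the schema, so {C} is the only candidate key.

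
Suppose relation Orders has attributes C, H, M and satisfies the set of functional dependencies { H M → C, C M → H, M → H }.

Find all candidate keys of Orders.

M

Attribute M never appears on the right-hand side of any dependency, so M must belong to every candidate key.
{M}⁺ = {C, H, M}, which is all of the schema, so {M} is the only candidate key.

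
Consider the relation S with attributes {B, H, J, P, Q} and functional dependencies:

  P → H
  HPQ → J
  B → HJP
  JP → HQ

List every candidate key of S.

Attribute B never appears on the right-hand side of any dependency, so B must belong to every candidate key.
{B}⁺ = {B, H, J, P, Q}, which is all of the schema, so {B} is the only candidate key.

{B}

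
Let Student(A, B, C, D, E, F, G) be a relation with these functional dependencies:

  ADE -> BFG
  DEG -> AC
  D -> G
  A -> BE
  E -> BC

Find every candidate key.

{A, D}; {D, E}

Attribute D never appears on the right-hand side of any dependency, so D must belong to every candidate key.
{D}⁺ = {D, G}, which is not all of the schema, so we must add further attributes.
{A, D}⁺: D→G adds G; A→BE adds B, E; E→BC adds C; ADE→BFG adds F → {A, B, C, D, E, F, G}.
{D, E}⁺: D→G adds G; E→BC adds B, C; DEG→AC adds A; ADE→BFG adds F → {A, B, C, D, E, F, G}.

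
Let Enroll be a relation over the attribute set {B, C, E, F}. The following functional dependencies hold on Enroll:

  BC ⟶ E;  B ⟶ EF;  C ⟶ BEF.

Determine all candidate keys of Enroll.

Attribute C never appears on the right-hand side of any dependency, so C must belong to every candidate key.
{C}⁺ = {B, C, E, F}, which is all of the schema, so {C} is the only candidate key.

{C}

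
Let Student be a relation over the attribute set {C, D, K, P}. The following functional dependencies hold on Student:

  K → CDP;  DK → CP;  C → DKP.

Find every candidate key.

{C}⁺: C→DKP adds D, K, P → {C, D, K, P}.
{K}⁺: K→CDP adds C, D, P → {C, D, K, P}.
Any other superkey contains one of these as a subset, so there are no further candidate keys.

C, K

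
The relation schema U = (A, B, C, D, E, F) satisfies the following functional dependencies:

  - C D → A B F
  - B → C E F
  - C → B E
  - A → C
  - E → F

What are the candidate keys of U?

{A, D}; {B, D}; {C, D}

Attribute D never appears on the right-hand side of any dependency, so D must belong to every candidate key.
{D}⁺ = {D}, which is not all of the schema, so we must add further attributes.
{A, D}⁺: A→C adds C; CD→ABF adds B, F; B→CEF adds E → {A, B, C, D, E, F}. Minimal: {D}⁺ = {D}; {A}⁺ = {A, B, C, E, F} — none reach the full schema.
{B, D}⁺: B→CEF adds C, E, F; CD→ABF adds A → {A, B, C, D, E, F}. Minimal: {D}⁺ = {D}; {B}⁺ = {B, C, E, F} — none reach the full schema.
{C, D}⁺: CD→ABF adds A, B, F; B→CEF adds E → {A, B, C, D, E, F}. Minimal: {D}⁺ = {D}; {C}⁺ = {B, C, E, F} — none reach the full schema.
Any other superkey contains one of these as a subset, so there are no further candidate keys.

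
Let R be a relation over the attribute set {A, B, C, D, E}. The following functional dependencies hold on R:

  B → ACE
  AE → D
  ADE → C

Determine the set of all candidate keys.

Attribute B never appears on the right-hand side of any dependency, so B must belong to every candidate key.
{B}⁺ = {A, B, C, D, E}, which is all of the schema, so {B} is the only candidate key.

B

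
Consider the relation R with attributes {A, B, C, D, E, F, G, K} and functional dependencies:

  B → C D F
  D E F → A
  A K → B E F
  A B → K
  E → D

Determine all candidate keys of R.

Attribute G never appears on the right-hand side of any dependency, so G must belong to every candidate key.
{G}⁺ = {G}, which is not all of the schema, so we must add further attributes.
{A, B, G}⁺: B→CDF adds C, D, F; AB→K adds K; AK→BEF adds E → {A, B, C, D, E, F, G, K}. Minimal: {B, G}⁺ = {B, C, D, F, G}; {A, G}⁺ = {A, G}; {A, B}⁺ = {A, B, C, D, E, F, K} — none reach the full schema.
{A, G, K}⁺: AK→BEF adds B, E, F; E→D adds D; B→CDF adds C → {A, B, C, D, E, F, G, K}. Minimal: {G, K}⁺ = {G, K}; {A, K}⁺ = {A, B, C, D, E, F, K}; {A, G}⁺ = {A, G} — none reach the full schema.
{B, E, G}⁺: B→CDF adds C, D, F; DEF→A adds A; AB→K adds K → {A, B, C, D, E, F, G, K}. Minimal: {E, G}⁺ = {D, E, G}; {B, G}⁺ = {B, C, D, F, G}; {B, E}⁺ = {A, B, C, D, E, F, K} — none reach the full schema.
{E, F, G, K}⁺: E→D adds D; DEF→A adds A; AK→BEF adds B; B→CDF adds C → {A, B, C, D, E, F, G, K}. Minimal: {F, G, K}⁺ = {F, G, K}; {E, G, K}⁺ = {D, E, G, K}; {E, F, K}⁺ = {A, B, C, D, E, F, K}; … — none reach the full schema.

(A, B, G), (A, G, K), (B, E, G), (E, F, G, K)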